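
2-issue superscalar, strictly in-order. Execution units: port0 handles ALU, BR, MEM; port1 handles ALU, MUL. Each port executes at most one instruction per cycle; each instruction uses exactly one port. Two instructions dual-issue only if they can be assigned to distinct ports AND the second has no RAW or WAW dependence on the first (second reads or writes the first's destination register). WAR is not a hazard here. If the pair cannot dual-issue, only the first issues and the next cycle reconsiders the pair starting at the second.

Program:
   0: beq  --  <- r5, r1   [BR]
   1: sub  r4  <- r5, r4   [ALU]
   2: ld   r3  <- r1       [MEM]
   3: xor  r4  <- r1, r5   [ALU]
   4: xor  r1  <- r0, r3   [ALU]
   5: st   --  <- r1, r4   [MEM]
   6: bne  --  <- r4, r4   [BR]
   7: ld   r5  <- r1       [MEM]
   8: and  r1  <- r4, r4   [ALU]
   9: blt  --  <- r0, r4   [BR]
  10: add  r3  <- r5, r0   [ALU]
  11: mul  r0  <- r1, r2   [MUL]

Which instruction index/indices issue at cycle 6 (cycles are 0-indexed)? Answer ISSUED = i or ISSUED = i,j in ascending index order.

[0] i0,i1  beq.BR;sub.ALU  -- dual
[1] i2,i3  ld.MEM;xor.ALU  -- dual
[2] i4  xor.ALU  -- RAW r1
[3] i5  st.MEM  -- no-port MEM/BR
[4] i6  bne.BR  -- no-port BR/MEM
[5] i7,i8  ld.MEM;and.ALU  -- dual
[6] i9,i10  blt.BR;add.ALU  -- dual
[7] i11  mul.MUL  -- tail

ISSUED = 9,10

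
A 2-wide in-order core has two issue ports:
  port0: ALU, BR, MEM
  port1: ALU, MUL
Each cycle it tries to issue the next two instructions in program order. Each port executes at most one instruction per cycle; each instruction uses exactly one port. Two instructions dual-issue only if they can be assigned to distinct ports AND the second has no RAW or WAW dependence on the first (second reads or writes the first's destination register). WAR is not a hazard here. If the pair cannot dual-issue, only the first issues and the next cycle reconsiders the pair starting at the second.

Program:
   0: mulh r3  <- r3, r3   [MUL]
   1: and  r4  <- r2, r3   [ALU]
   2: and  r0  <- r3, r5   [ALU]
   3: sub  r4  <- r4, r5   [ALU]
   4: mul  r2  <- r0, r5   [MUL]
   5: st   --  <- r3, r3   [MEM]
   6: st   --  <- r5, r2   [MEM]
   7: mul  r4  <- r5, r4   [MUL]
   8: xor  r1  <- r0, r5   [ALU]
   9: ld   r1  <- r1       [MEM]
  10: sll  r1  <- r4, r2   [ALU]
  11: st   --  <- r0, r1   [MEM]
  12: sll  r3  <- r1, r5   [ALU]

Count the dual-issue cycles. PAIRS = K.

PAIRS = 4

#0 head=0: mulh i0 RAW r3
#1 head=1: and;and i1,i2 dual
#2 head=3: sub;mul i3,i4 dual
#3 head=5: st i5 no-port MEM/MEM
#4 head=6: st;mul i6,i7 dual
#5 head=8: xor i8 RAW+WAW r1
#6 head=9: ld i9 WAW r1
#7 head=10: sll i10 RAW r1
#8 head=11: st;sll i11,i12 dual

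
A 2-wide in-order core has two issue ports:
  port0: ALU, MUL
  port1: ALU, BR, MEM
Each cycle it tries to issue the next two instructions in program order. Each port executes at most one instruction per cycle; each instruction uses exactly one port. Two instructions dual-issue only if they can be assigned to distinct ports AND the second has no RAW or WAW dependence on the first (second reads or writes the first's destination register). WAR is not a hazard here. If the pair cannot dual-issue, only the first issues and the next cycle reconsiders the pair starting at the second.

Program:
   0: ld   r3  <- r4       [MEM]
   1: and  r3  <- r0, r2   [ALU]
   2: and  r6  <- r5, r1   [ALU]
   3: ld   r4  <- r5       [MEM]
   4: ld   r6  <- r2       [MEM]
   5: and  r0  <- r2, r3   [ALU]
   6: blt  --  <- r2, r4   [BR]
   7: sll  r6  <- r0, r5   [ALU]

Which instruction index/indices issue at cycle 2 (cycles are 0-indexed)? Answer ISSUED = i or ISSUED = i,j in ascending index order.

  cy0 -> i0 (ld.MEM) WAW r3
  cy1 -> i1&i2 (and.ALU;and.ALU) 2-wide
  cy2 -> i3 (ld.MEM) no-port MEM/MEM
  cy3 -> i4&i5 (ld.MEM;and.ALU) 2-wide
  cy4 -> i6&i7 (blt.BR;sll.ALU) 2-wide

ISSUED = 3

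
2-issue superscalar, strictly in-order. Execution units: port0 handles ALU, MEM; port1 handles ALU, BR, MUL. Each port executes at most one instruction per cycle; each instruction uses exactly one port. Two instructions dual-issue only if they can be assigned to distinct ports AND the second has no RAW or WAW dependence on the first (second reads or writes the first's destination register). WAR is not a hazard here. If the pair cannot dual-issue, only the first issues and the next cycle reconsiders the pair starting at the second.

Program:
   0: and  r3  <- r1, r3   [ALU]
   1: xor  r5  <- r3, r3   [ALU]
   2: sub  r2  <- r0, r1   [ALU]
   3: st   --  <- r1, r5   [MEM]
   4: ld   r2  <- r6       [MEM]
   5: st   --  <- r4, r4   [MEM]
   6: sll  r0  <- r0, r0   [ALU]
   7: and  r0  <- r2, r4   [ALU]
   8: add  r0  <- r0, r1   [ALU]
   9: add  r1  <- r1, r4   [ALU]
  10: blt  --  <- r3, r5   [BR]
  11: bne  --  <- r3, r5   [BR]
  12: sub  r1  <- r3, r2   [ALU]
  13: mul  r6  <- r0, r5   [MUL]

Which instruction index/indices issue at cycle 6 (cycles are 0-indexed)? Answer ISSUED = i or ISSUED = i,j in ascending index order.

ISSUED = 8,9

[0] i0  and.ALU  -- RAW r3
[1] i1,i2  xor.ALU+sub.ALU  -- pair
[2] i3  st.MEM  -- no-port MEM/MEM
[3] i4  ld.MEM  -- no-port MEM/MEM
[4] i5,i6  st.MEM+sll.ALU  -- pair
[5] i7  and.ALU  -- RAW+WAW r0
[6] i8,i9  add.ALU+add.ALU  -- pair
[7] i10  blt.BR  -- no-port BR/BR
[8] i11,i12  bne.BR+sub.ALU  -- pair
[9] i13  mul.MUL  -- tail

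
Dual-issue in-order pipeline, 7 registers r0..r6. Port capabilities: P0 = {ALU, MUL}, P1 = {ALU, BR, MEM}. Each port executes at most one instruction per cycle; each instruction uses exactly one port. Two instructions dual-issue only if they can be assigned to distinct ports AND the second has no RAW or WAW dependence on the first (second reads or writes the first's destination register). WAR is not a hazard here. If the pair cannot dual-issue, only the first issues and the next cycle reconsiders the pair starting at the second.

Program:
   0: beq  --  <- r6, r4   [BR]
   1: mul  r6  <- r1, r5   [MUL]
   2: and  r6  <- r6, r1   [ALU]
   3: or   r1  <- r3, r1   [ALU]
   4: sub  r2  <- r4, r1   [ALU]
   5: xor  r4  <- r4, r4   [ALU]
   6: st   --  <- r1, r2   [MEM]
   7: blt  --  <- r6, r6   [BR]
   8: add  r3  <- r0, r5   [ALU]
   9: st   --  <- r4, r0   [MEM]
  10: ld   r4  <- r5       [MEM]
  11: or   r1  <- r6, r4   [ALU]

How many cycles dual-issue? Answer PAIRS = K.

#0 head=0: beq.BR;mul.MUL i0+i1 2-wide
#1 head=2: and.ALU;or.ALU i2+i3 2-wide
#2 head=4: sub.ALU;xor.ALU i4+i5 2-wide
#3 head=6: st.MEM i6 no-port MEM/BR
#4 head=7: blt.BR;add.ALU i7+i8 2-wide
#5 head=9: st.MEM i9 no-port MEM/MEM
#6 head=10: ld.MEM i10 RAW r4
#7 head=11: or.ALU i11 tail

PAIRS = 4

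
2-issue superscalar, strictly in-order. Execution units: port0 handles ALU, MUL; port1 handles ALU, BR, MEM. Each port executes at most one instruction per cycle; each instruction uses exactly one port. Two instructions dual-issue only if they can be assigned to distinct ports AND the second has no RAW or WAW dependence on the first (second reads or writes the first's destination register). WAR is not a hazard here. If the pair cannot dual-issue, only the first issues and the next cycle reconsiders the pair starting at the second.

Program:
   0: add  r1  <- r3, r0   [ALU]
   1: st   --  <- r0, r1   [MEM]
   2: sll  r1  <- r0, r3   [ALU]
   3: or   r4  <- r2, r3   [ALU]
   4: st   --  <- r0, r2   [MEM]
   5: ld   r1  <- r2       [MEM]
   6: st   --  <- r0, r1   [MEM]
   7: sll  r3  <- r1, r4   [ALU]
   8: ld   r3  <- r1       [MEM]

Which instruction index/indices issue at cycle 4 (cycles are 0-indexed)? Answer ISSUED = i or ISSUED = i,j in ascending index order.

ISSUED = 6,7

[0] i0  add  -- RAW r1
[1] i1&i2  st;sll  -- pair
[2] i3&i4  or;st  -- pair
[3] i5  ld  -- no-port MEM/MEM
[4] i6&i7  st;sll  -- pair
[5] i8  ld  -- tail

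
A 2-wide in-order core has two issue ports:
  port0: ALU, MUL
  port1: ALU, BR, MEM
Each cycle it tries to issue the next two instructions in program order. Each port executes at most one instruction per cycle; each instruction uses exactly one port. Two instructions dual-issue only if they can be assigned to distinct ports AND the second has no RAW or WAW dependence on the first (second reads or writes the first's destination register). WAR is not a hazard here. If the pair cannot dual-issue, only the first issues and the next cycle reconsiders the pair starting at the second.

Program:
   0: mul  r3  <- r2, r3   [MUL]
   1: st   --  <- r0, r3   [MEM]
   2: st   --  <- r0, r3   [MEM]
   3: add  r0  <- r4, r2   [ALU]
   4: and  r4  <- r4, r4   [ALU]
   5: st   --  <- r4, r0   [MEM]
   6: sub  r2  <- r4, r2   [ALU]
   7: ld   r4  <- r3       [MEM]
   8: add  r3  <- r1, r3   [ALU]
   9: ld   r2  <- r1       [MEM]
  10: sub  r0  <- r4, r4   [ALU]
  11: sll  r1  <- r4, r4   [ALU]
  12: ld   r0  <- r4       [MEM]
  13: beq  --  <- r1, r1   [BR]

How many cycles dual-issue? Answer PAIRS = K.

c0: i0 mul  RAW r3
c1: i1 st  no-port MEM/MEM
c2: i2/i3 st/add  2-wide
c3: i4 and  RAW r4
c4: i5/i6 st/sub  2-wide
c5: i7/i8 ld/add  2-wide
c6: i9/i10 ld/sub  2-wide
c7: i11/i12 sll/ld  2-wide
c8: i13 beq  tail

PAIRS = 5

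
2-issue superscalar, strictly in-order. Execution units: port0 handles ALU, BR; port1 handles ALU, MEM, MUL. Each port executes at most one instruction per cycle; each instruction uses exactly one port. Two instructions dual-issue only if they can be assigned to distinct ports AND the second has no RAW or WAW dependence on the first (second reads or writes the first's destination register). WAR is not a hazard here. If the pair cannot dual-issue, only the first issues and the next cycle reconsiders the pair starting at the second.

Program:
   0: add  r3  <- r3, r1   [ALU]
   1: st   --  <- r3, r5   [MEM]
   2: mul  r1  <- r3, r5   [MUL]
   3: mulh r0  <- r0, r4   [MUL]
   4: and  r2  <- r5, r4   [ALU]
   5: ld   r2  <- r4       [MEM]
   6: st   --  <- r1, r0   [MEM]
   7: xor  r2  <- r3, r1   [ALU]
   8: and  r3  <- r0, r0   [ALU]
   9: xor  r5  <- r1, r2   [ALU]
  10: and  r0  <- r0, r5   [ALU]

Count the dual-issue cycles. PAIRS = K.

#0 head=0: add i0 RAW r3
#1 head=1: st i1 no-port MEM/MUL
#2 head=2: mul i2 no-port MUL/MUL
#3 head=3: mulh;and i3+i4 2-wide
#4 head=5: ld i5 no-port MEM/MEM
#5 head=6: st;xor i6+i7 2-wide
#6 head=8: and;xor i8+i9 2-wide
#7 head=10: and i10 tail

PAIRS = 3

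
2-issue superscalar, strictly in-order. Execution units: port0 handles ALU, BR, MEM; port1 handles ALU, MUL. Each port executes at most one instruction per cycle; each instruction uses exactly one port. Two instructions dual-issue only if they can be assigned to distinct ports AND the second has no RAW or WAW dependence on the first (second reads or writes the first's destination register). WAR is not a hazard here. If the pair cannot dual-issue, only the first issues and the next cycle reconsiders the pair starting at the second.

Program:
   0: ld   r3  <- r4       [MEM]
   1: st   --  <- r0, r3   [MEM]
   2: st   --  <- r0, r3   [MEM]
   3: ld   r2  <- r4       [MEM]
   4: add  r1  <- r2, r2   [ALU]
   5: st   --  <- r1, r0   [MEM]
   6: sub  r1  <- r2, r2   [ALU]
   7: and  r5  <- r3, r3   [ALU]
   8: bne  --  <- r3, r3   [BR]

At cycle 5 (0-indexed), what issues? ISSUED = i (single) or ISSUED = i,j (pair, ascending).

ISSUED = 5,6

#0 head=0: ld.MEM i0 no-port MEM/MEM
#1 head=1: st.MEM i1 no-port MEM/MEM
#2 head=2: st.MEM i2 no-port MEM/MEM
#3 head=3: ld.MEM i3 RAW r2
#4 head=4: add.ALU i4 RAW r1
#5 head=5: st.MEM;sub.ALU i5+i6 dual
#6 head=7: and.ALU;bne.BR i7+i8 dual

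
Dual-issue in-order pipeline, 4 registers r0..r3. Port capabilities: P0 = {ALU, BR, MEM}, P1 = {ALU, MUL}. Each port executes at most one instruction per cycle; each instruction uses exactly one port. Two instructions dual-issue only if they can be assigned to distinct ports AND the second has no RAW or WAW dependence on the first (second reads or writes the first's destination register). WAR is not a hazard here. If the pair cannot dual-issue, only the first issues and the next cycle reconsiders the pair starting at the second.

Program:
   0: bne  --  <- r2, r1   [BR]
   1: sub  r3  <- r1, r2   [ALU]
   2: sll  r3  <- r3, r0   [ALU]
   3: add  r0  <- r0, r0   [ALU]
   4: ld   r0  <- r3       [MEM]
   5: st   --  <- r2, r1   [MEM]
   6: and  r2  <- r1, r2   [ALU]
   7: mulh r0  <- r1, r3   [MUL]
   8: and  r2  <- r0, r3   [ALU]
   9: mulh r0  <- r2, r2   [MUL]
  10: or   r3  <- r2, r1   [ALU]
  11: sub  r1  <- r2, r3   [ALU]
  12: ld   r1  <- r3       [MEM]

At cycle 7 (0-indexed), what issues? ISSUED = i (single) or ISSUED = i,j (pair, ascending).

ISSUED = 11

0. bne;sub @i0/i1  | 2-wide
1. sll;add @i2/i3  | 2-wide
2. ld @i4  | no-port MEM/MEM
3. st;and @i5/i6  | 2-wide
4. mulh @i7  | RAW r0
5. and @i8  | RAW r2
6. mulh;or @i9/i10  | 2-wide
7. sub @i11  | WAW r1
8. ld @i12  | tail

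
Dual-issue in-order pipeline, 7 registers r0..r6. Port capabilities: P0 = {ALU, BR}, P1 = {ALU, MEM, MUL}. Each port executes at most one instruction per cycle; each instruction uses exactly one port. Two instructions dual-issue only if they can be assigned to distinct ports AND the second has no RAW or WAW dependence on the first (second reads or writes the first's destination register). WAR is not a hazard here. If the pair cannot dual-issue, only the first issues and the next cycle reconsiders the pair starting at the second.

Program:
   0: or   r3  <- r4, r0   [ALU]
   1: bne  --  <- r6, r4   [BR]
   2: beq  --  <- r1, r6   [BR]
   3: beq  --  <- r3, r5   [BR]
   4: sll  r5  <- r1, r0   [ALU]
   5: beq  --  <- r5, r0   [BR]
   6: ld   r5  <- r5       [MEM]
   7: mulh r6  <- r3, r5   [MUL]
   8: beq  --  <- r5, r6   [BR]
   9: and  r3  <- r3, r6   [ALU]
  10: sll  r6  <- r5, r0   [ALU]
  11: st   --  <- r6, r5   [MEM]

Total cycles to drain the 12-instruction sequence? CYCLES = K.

#0 head=0: or;bne i0+i1 dual
#1 head=2: beq i2 no-port BR/BR
#2 head=3: beq;sll i3+i4 dual
#3 head=5: beq;ld i5+i6 dual
#4 head=7: mulh i7 RAW r6
#5 head=8: beq;and i8+i9 dual
#6 head=10: sll i10 RAW r6
#7 head=11: st i11 tail

CYCLES = 8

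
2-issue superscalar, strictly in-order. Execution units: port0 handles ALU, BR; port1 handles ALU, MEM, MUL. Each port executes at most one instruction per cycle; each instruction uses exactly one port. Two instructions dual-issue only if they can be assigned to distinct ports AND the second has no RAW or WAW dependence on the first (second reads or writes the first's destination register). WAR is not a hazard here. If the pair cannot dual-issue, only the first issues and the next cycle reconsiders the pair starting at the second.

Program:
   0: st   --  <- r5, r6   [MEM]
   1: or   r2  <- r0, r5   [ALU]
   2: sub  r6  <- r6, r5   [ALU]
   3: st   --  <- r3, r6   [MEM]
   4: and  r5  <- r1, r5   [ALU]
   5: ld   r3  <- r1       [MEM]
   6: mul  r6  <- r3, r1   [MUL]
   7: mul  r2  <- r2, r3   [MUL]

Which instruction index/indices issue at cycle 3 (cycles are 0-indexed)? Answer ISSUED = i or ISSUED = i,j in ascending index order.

c0: i0&i1 st.MEM or.ALU  pair
c1: i2 sub.ALU  RAW r6
c2: i3&i4 st.MEM and.ALU  pair
c3: i5 ld.MEM  no-port MEM/MUL
c4: i6 mul.MUL  no-port MUL/MUL
c5: i7 mul.MUL  tail

ISSUED = 5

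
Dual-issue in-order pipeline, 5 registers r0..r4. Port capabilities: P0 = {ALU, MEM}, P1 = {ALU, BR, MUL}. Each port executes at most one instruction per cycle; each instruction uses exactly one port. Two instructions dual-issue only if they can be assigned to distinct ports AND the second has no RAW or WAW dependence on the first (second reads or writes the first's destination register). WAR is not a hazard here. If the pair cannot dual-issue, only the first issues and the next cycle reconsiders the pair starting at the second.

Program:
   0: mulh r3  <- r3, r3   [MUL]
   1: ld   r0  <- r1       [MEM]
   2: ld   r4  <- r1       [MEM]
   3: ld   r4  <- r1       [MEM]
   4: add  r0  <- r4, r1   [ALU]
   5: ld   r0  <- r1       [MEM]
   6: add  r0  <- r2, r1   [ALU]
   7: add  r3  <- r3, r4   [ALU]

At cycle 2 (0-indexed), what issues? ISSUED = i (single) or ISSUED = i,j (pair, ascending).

t=0 i0,i1:mulh.MUL+ld.MEM ; dual
t=1 i2:ld.MEM ; no-port MEM/MEM
t=2 i3:ld.MEM ; RAW r4
t=3 i4:add.ALU ; WAW r0
t=4 i5:ld.MEM ; WAW r0
t=5 i6,i7:add.ALU+add.ALU ; dual

ISSUED = 3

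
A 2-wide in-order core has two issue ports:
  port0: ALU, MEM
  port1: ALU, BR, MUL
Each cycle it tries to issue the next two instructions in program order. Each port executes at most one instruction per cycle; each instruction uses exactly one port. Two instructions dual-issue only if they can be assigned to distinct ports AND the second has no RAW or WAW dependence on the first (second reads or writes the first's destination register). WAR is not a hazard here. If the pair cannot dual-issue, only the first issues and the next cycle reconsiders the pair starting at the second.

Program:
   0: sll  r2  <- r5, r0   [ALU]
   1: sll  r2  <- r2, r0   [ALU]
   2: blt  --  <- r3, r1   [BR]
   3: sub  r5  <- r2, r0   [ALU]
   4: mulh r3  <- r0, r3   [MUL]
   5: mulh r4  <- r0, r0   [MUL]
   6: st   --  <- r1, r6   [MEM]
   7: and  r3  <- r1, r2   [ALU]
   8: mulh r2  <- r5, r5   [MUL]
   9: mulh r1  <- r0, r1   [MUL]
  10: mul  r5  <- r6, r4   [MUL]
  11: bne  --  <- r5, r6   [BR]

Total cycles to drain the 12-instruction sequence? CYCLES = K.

CYCLES = 8

0. sll.ALU @i0  | RAW+WAW r2
1. sll.ALU blt.BR @i1/i2  | dual
2. sub.ALU mulh.MUL @i3/i4  | dual
3. mulh.MUL st.MEM @i5/i6  | dual
4. and.ALU mulh.MUL @i7/i8  | dual
5. mulh.MUL @i9  | no-port MUL/MUL
6. mul.MUL @i10  | no-port MUL/BR
7. bne.BR @i11  | tail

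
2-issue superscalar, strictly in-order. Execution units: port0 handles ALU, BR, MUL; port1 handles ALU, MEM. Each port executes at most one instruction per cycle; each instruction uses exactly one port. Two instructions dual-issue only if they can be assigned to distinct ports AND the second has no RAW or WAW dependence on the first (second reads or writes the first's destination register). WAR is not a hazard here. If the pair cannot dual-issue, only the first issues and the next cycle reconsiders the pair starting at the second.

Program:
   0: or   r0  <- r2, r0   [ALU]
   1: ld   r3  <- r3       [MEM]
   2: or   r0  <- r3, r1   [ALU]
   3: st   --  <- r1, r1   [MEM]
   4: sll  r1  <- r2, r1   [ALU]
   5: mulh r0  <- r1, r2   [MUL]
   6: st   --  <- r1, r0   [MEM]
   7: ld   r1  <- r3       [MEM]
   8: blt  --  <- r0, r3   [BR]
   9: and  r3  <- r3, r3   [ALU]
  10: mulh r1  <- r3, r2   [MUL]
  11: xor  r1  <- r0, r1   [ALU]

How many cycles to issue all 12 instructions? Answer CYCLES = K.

  cy0 -> i0+i1 (or/ld) 2-wide
  cy1 -> i2+i3 (or/st) 2-wide
  cy2 -> i4 (sll) RAW r1
  cy3 -> i5 (mulh) RAW r0
  cy4 -> i6 (st) no-port MEM/MEM
  cy5 -> i7+i8 (ld/blt) 2-wide
  cy6 -> i9 (and) RAW r3
  cy7 -> i10 (mulh) RAW+WAW r1
  cy8 -> i11 (xor) tail

CYCLES = 9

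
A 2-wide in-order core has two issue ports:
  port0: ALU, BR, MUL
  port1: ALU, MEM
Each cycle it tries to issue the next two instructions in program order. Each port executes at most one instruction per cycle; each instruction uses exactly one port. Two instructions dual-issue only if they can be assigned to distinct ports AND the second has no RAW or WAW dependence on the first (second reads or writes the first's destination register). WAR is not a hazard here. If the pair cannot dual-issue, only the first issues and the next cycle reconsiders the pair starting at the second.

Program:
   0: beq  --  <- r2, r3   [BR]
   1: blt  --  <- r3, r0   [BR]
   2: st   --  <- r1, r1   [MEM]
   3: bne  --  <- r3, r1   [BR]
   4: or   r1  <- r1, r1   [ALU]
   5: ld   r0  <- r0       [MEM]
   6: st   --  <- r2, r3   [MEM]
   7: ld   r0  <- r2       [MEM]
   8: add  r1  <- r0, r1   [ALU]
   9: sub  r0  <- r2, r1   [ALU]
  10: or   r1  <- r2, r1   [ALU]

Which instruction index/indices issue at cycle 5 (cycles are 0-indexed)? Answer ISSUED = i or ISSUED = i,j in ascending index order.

t=0 i0:beq ; no-port BR/BR
t=1 i1,i2:blt/st ; pair
t=2 i3,i4:bne/or ; pair
t=3 i5:ld ; no-port MEM/MEM
t=4 i6:st ; no-port MEM/MEM
t=5 i7:ld ; RAW r0
t=6 i8:add ; RAW r1
t=7 i9,i10:sub/or ; pair

ISSUED = 7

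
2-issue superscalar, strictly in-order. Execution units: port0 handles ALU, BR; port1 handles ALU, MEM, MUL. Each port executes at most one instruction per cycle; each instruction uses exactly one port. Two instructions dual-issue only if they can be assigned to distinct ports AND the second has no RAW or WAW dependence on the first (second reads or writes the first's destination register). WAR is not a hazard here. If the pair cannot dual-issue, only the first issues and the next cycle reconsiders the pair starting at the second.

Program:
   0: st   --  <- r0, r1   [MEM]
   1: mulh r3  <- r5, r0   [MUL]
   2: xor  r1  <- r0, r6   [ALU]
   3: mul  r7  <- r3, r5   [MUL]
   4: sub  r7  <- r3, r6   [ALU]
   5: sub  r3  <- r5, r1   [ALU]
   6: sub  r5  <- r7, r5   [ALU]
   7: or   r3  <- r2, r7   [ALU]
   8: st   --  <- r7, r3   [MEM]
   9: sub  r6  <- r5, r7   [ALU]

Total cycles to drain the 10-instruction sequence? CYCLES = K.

CYCLES = 6

  cy0 -> i0 (st.MEM) no-port MEM/MUL
  cy1 -> i1/i2 (mulh.MUL xor.ALU) dual
  cy2 -> i3 (mul.MUL) WAW r7
  cy3 -> i4/i5 (sub.ALU sub.ALU) dual
  cy4 -> i6/i7 (sub.ALU or.ALU) dual
  cy5 -> i8/i9 (st.MEM sub.ALU) dual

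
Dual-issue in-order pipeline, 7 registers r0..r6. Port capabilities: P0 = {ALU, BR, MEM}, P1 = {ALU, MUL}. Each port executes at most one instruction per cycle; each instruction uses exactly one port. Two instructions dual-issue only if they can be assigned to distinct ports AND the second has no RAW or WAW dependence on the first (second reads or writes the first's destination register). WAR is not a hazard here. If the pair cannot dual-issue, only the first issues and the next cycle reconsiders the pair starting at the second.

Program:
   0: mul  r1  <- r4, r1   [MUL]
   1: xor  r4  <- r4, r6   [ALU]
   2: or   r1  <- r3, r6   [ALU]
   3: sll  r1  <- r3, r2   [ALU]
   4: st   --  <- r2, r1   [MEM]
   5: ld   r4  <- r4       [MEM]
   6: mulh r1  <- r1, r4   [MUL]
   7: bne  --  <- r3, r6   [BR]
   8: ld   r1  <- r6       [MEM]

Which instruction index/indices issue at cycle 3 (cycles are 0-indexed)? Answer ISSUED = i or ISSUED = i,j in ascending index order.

ISSUED = 4

c0: i0/i1 mul+xor  pair
c1: i2 or  WAW r1
c2: i3 sll  RAW r1
c3: i4 st  no-port MEM/MEM
c4: i5 ld  RAW r4
c5: i6/i7 mulh+bne  pair
c6: i8 ld  tail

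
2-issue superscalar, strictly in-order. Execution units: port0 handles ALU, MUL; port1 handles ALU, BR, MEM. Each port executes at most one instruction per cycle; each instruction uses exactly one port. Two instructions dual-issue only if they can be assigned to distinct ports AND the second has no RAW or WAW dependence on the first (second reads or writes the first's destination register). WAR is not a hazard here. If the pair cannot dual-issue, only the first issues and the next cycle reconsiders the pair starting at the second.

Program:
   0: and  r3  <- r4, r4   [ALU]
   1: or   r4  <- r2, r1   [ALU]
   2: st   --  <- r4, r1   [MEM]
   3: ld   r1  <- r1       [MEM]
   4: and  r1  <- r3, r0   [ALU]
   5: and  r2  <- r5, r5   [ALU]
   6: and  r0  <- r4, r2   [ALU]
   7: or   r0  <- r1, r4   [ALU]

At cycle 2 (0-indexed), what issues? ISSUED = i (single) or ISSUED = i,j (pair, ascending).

ISSUED = 3

0. and.ALU/or.ALU @i0/i1  | dual
1. st.MEM @i2  | no-port MEM/MEM
2. ld.MEM @i3  | WAW r1
3. and.ALU/and.ALU @i4/i5  | dual
4. and.ALU @i6  | WAW r0
5. or.ALU @i7  | tail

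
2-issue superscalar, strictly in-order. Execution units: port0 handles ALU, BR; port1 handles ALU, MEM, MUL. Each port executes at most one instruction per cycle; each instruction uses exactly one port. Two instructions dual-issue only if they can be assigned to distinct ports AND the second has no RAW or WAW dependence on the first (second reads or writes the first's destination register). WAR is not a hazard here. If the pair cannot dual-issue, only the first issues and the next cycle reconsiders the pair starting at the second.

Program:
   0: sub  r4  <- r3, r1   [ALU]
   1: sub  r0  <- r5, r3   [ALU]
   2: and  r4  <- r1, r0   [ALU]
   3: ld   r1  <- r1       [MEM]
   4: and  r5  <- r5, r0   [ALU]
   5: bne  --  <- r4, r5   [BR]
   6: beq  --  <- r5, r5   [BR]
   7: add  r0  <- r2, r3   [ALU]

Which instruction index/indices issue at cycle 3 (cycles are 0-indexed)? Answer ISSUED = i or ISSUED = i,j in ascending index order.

#0 head=0: sub+sub i0&i1 dual
#1 head=2: and+ld i2&i3 dual
#2 head=4: and i4 RAW r5
#3 head=5: bne i5 no-port BR/BR
#4 head=6: beq+add i6&i7 dual

ISSUED = 5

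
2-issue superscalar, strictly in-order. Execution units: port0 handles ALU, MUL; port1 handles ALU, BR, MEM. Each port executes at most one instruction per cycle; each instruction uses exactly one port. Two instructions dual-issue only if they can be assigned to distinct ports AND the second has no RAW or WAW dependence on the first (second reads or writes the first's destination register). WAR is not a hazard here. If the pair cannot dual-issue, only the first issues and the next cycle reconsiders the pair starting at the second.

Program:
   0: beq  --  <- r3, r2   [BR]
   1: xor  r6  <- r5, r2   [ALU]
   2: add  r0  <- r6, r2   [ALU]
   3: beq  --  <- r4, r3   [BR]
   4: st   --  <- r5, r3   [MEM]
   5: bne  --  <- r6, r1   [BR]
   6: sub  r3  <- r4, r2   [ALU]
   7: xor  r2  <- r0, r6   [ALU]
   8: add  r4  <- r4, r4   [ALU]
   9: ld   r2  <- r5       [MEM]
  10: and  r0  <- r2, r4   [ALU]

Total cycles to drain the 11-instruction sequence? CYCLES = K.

CYCLES = 7

0. beq.BR+xor.ALU @i0,i1  | 2-wide
1. add.ALU+beq.BR @i2,i3  | 2-wide
2. st.MEM @i4  | no-port MEM/BR
3. bne.BR+sub.ALU @i5,i6  | 2-wide
4. xor.ALU+add.ALU @i7,i8  | 2-wide
5. ld.MEM @i9  | RAW r2
6. and.ALU @i10  | tail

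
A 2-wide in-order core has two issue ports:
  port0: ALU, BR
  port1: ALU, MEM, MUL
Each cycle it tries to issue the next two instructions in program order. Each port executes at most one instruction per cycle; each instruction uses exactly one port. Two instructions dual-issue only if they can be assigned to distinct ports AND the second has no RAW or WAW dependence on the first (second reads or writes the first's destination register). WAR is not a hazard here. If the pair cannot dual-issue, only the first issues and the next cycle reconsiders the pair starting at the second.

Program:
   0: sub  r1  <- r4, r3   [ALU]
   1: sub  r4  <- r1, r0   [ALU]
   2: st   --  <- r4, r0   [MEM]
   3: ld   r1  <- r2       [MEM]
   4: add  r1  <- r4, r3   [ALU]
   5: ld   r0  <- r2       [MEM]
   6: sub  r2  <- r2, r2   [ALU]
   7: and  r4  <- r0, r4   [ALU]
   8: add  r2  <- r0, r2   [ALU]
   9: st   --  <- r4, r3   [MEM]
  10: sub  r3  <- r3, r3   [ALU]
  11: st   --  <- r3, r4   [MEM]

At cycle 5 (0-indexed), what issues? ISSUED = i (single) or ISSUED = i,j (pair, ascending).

ISSUED = 6,7

c0: i0 sub.ALU  RAW r1
c1: i1 sub.ALU  RAW r4
c2: i2 st.MEM  no-port MEM/MEM
c3: i3 ld.MEM  WAW r1
c4: i4/i5 add.ALU;ld.MEM  dual
c5: i6/i7 sub.ALU;and.ALU  dual
c6: i8/i9 add.ALU;st.MEM  dual
c7: i10 sub.ALU  RAW r3
c8: i11 st.MEM  tail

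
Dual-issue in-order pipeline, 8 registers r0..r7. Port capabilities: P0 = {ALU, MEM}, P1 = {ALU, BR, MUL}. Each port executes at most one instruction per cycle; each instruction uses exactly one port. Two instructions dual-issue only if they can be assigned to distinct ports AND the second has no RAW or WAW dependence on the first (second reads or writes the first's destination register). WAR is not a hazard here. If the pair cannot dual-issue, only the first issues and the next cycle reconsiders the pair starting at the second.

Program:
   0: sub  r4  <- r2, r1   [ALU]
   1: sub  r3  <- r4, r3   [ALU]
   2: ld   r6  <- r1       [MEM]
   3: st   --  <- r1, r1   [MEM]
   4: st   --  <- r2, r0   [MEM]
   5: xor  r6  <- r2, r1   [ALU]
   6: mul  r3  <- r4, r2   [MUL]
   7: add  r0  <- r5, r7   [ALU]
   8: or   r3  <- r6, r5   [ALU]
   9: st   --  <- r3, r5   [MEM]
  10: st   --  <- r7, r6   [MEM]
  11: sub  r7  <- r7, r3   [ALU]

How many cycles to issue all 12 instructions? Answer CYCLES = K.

0. sub @i0  | RAW r4
1. sub;ld @i1/i2  | 2-wide
2. st @i3  | no-port MEM/MEM
3. st;xor @i4/i5  | 2-wide
4. mul;add @i6/i7  | 2-wide
5. or @i8  | RAW r3
6. st @i9  | no-port MEM/MEM
7. st;sub @i10/i11  | 2-wide

CYCLES = 8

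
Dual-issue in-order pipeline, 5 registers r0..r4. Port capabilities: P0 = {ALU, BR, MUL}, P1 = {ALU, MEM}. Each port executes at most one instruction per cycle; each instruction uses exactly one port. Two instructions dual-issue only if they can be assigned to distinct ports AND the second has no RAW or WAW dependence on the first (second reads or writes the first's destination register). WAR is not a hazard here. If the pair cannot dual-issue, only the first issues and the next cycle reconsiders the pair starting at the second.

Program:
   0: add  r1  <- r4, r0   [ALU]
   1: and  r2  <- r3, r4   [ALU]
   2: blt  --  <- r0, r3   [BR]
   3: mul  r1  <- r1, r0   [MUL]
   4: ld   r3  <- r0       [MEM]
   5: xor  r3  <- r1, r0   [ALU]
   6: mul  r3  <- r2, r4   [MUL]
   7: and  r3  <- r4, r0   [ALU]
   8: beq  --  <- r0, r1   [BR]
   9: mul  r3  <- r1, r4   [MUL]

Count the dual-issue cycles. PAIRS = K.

PAIRS = 3

0. add+and @i0/i1  | dual
1. blt @i2  | no-port BR/MUL
2. mul+ld @i3/i4  | dual
3. xor @i5  | WAW r3
4. mul @i6  | WAW r3
5. and+beq @i7/i8  | dual
6. mul @i9  | tail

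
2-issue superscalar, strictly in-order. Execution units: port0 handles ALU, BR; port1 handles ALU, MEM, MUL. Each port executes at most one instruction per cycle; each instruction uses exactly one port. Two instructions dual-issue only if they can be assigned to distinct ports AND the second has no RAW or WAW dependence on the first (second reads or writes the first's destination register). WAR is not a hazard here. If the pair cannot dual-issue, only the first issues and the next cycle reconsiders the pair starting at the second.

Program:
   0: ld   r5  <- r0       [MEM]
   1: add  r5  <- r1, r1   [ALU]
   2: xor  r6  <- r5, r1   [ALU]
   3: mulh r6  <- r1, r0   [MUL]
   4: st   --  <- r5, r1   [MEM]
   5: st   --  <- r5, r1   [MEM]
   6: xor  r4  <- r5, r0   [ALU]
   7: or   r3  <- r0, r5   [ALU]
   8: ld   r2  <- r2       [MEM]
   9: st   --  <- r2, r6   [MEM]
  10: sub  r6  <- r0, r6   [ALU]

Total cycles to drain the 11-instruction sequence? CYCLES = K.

CYCLES = 8

c0: i0 ld.MEM  WAW r5
c1: i1 add.ALU  RAW r5
c2: i2 xor.ALU  WAW r6
c3: i3 mulh.MUL  no-port MUL/MEM
c4: i4 st.MEM  no-port MEM/MEM
c5: i5+i6 st.MEM/xor.ALU  dual
c6: i7+i8 or.ALU/ld.MEM  dual
c7: i9+i10 st.MEM/sub.ALU  dual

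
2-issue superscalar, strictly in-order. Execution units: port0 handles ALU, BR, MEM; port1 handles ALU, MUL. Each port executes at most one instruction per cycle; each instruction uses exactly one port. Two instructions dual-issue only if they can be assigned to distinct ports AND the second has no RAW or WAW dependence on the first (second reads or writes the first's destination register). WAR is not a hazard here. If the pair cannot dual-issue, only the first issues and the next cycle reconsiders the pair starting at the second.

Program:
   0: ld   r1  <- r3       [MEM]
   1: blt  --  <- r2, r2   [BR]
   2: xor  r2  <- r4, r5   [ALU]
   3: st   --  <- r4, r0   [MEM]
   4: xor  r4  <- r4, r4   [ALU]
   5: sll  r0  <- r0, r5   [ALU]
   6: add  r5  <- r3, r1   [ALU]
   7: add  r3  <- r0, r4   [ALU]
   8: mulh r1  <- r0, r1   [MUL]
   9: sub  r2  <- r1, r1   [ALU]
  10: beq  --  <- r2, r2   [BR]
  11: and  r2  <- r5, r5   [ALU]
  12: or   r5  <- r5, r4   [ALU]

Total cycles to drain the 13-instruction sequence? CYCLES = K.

[0] i0  ld.MEM  -- no-port MEM/BR
[1] i1+i2  blt.BR/xor.ALU  -- 2-wide
[2] i3+i4  st.MEM/xor.ALU  -- 2-wide
[3] i5+i6  sll.ALU/add.ALU  -- 2-wide
[4] i7+i8  add.ALU/mulh.MUL  -- 2-wide
[5] i9  sub.ALU  -- RAW r2
[6] i10+i11  beq.BR/and.ALU  -- 2-wide
[7] i12  or.ALU  -- tail

CYCLES = 8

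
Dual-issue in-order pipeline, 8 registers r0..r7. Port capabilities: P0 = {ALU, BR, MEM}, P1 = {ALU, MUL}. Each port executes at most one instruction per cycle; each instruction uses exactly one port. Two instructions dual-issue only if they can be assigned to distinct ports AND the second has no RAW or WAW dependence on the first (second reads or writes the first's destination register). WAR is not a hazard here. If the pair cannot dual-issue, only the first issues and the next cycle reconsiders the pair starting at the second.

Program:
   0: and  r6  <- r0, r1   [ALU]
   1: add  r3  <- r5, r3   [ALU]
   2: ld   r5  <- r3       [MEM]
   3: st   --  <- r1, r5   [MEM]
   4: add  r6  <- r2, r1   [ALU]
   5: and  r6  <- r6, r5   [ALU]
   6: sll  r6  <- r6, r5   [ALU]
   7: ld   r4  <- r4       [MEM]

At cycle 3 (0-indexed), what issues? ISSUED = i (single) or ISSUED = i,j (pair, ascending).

ISSUED = 5

[0] i0+i1  and+add  -- pair
[1] i2  ld  -- no-port MEM/MEM
[2] i3+i4  st+add  -- pair
[3] i5  and  -- RAW+WAW r6
[4] i6+i7  sll+ld  -- pair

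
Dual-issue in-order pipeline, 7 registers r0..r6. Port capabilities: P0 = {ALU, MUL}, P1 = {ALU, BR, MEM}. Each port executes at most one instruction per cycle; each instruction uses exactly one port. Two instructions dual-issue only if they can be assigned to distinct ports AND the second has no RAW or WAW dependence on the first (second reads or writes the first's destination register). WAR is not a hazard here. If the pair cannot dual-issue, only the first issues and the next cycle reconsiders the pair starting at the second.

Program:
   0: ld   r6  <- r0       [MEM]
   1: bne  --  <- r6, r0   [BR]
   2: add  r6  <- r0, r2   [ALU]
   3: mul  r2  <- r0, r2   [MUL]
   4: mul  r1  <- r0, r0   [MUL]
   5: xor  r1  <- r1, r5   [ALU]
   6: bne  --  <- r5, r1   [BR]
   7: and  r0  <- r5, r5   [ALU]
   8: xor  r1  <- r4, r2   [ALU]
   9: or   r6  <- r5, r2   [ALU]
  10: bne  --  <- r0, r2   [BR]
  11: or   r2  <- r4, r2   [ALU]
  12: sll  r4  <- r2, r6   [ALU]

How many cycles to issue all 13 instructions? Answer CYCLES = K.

CYCLES = 9

  cy0 -> i0 (ld) no-port MEM/BR
  cy1 -> i1+i2 (bne+add) dual
  cy2 -> i3 (mul) no-port MUL/MUL
  cy3 -> i4 (mul) RAW+WAW r1
  cy4 -> i5 (xor) RAW r1
  cy5 -> i6+i7 (bne+and) dual
  cy6 -> i8+i9 (xor+or) dual
  cy7 -> i10+i11 (bne+or) dual
  cy8 -> i12 (sll) tail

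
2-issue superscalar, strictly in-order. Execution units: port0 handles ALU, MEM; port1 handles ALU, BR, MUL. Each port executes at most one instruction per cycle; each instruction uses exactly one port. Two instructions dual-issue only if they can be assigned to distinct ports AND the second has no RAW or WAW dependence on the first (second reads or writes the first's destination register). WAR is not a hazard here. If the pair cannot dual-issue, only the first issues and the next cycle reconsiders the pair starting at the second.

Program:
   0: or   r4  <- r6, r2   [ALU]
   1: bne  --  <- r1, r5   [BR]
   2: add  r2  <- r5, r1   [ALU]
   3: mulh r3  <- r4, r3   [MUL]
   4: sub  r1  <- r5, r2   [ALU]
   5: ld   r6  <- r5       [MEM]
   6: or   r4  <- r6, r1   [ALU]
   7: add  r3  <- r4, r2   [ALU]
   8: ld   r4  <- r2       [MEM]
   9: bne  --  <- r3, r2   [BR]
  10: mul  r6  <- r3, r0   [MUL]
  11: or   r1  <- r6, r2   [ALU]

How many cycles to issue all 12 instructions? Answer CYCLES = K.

CYCLES = 8

[0] i0+i1  or;bne  -- 2-wide
[1] i2+i3  add;mulh  -- 2-wide
[2] i4+i5  sub;ld  -- 2-wide
[3] i6  or  -- RAW r4
[4] i7+i8  add;ld  -- 2-wide
[5] i9  bne  -- no-port BR/MUL
[6] i10  mul  -- RAW r6
[7] i11  or  -- tail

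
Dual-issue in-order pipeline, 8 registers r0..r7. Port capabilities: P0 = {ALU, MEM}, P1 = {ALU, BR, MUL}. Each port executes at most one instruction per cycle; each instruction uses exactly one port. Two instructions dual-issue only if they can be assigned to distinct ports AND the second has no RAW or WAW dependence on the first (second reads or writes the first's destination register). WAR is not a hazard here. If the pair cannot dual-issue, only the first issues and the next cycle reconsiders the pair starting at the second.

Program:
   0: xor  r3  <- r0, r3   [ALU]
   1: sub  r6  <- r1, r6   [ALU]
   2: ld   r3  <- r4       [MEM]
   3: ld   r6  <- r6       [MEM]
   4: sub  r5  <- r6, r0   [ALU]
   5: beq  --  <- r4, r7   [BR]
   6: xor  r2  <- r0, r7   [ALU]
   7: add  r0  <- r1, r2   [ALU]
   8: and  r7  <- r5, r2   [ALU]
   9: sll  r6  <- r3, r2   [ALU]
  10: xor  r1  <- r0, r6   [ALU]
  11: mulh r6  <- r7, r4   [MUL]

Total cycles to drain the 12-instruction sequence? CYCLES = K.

#0 head=0: xor sub i0+i1 2-wide
#1 head=2: ld i2 no-port MEM/MEM
#2 head=3: ld i3 RAW r6
#3 head=4: sub beq i4+i5 2-wide
#4 head=6: xor i6 RAW r2
#5 head=7: add and i7+i8 2-wide
#6 head=9: sll i9 RAW r6
#7 head=10: xor mulh i10+i11 2-wide

CYCLES = 8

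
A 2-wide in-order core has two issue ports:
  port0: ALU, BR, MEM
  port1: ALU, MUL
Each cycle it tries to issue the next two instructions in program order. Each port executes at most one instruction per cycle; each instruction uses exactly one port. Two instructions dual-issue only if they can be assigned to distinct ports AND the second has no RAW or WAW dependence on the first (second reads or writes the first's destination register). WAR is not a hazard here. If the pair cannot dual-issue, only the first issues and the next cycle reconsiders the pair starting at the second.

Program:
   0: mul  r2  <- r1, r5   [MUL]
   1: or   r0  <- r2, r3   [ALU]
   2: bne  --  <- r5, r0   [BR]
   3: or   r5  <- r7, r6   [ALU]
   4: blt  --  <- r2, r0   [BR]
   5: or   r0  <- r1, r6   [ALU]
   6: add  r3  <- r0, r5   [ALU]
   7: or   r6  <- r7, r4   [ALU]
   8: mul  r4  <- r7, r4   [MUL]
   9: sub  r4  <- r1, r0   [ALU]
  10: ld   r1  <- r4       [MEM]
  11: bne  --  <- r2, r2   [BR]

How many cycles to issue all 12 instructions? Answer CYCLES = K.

[0] i0  mul  -- RAW r2
[1] i1  or  -- RAW r0
[2] i2,i3  bne;or  -- 2-wide
[3] i4,i5  blt;or  -- 2-wide
[4] i6,i7  add;or  -- 2-wide
[5] i8  mul  -- WAW r4
[6] i9  sub  -- RAW r4
[7] i10  ld  -- no-port MEM/BR
[8] i11  bne  -- tail

CYCLES = 9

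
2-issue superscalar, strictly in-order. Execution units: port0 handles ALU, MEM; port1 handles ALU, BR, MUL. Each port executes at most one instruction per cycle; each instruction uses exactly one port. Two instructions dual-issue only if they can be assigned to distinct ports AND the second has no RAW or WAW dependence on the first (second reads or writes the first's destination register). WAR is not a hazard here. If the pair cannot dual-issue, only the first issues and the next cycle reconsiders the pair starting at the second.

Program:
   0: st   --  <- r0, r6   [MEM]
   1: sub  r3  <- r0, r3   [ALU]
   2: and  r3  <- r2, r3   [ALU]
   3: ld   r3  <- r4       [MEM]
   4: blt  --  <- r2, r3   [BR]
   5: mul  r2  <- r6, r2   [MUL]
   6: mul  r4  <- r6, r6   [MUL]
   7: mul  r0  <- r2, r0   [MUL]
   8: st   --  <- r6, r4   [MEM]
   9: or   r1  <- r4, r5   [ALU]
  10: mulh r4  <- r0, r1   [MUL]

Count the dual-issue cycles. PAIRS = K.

PAIRS = 2

c0: i0&i1 st.MEM sub.ALU  2-wide
c1: i2 and.ALU  WAW r3
c2: i3 ld.MEM  RAW r3
c3: i4 blt.BR  no-port BR/MUL
c4: i5 mul.MUL  no-port MUL/MUL
c5: i6 mul.MUL  no-port MUL/MUL
c6: i7&i8 mul.MUL st.MEM  2-wide
c7: i9 or.ALU  RAW r1
c8: i10 mulh.MUL  tail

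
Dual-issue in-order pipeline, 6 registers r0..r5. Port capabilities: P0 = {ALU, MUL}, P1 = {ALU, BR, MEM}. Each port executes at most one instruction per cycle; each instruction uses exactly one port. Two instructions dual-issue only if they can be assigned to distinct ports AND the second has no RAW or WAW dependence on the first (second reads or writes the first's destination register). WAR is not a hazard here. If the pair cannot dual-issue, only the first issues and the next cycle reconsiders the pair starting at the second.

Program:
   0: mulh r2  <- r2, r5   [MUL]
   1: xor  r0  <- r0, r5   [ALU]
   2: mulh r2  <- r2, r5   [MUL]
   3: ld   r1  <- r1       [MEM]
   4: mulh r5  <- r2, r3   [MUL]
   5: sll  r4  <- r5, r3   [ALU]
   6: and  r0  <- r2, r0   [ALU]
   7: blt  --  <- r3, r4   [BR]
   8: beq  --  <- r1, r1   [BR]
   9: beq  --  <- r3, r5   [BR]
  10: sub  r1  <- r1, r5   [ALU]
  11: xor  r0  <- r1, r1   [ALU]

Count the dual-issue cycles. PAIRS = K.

  cy0 -> i0,i1 (mulh xor) pair
  cy1 -> i2,i3 (mulh ld) pair
  cy2 -> i4 (mulh) RAW r5
  cy3 -> i5,i6 (sll and) pair
  cy4 -> i7 (blt) no-port BR/BR
  cy5 -> i8 (beq) no-port BR/BR
  cy6 -> i9,i10 (beq sub) pair
  cy7 -> i11 (xor) tail

PAIRS = 4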